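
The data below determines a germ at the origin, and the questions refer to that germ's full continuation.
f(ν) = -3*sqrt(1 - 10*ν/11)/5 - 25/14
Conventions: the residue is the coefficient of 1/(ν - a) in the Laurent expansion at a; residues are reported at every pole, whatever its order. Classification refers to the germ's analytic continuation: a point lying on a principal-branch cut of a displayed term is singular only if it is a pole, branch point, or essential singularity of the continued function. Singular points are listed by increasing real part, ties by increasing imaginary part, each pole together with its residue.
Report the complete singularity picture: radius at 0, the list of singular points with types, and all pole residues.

Branch term (-3/5)*sqrt(1 - ν/(11/10)): its argument vanishes at ν = 11/10, a square-root branch point, modulus 11/10.
The radius of convergence is the smallest modulus among the singular points: 11/10.

Radius of convergence at 0: 11/10.
At 11/10: an algebraic (square-root) branch point.


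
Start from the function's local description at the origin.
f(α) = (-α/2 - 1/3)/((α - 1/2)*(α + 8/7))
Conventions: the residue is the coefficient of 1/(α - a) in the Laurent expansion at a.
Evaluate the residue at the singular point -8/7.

The residue is -10/69.

At the order-1 pole -8/7 set g(α) = (α - (-8/7))*f(α) = (-α/2 - 1/3)/(α - 1/2).
Simple pole: residue = g(a) at a = -8/7, which is -10/69.


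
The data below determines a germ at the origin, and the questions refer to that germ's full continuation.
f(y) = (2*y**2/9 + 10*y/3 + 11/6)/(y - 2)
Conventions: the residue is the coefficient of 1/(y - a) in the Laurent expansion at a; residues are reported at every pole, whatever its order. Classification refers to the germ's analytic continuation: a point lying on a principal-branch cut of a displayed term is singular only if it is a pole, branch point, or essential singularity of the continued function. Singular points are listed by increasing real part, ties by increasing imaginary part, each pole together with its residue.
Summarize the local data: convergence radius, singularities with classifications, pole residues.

Radius of convergence at 0: 2.
At 2: a pole of order 1; residue 169/18.

Denominator factor (y - 2): pole of order 1 at 2, modulus 2.
The radius of convergence is the smallest modulus among the singular points: 2.
At the order-1 pole 2 set g(y) = (y - (2))*f(y) = 2*y**2/9 + 10*y/3 + 11/6.
Simple pole: residue = g(a) at a = 2, which is 169/18.


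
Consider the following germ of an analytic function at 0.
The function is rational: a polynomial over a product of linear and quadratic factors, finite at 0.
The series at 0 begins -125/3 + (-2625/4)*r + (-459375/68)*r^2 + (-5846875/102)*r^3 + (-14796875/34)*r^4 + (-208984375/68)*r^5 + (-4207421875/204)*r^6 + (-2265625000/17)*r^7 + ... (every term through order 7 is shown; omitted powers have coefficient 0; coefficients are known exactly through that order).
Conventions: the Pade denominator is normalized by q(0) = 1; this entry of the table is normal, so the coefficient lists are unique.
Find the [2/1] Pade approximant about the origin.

The Pade approximant has numerator coefficients [-125/3, -1601875/5292, -1695125/1428]; denominator coefficients [1, -3742/441].

Taylor coefficients needed (read off): a_0 = -125/3, a_1 = -2625/4, a_2 = -459375/68, a_3 = -5846875/102.
Write the denominator as Q(r) = 1 + q1*r. Requiring Q*f - P = O(r^4) with deg P <= 2 kills the coefficients of r^3..r^3 in Q*f:
  r^3: a_3 + q1*a_2 = 0, i.e. -5846875/102 + (-459375/68)*q1 = 0.
Solving this linear system: q1 = -3742/441.
The numerator is Q*f truncated at degree 2: P0 = a_0 = -125/3; P1 = a_1 + q1*a_0 = -1601875/5292; P2 = a_2 + q1*a_1 = -1695125/1428.


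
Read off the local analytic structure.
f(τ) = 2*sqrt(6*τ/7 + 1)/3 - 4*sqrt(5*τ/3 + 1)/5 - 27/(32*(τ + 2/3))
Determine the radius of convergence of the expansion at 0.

Denominator factor (τ + 2/3): pole of order 1 at -2/3, modulus 2/3.
Branch term (2/3)*sqrt(1 - τ/(-7/6)): its argument vanishes at τ = -7/6, a square-root branch point, modulus 7/6.
Branch term (-4/5)*sqrt(1 - τ/(-3/5)): its argument vanishes at τ = -3/5, a square-root branch point, modulus 3/5.
The radius of convergence is the smallest modulus among the singular points: 3/5.

The radius of convergence is 3/5.


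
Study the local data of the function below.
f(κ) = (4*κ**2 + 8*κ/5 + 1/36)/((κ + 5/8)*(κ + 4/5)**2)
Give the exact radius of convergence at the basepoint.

The radius of convergence is 5/8.

Denominator factor (κ + 4/5)^2: pole of order 2 at -4/5, modulus 4/5.
Denominator factor (κ + 5/8): pole of order 1 at -5/8, modulus 5/8.
The radius of convergence is the smallest modulus among the singular points: 5/8.


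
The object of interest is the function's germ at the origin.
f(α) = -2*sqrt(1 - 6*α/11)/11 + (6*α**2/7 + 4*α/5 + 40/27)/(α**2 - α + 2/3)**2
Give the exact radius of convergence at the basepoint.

Denominator factor (α**2 - α + 2/3)^2: discriminant -5/3, complex-conjugate roots (1/2) + ((1/6)*sqrt(15))*i and (1/2) - ((1/6)*sqrt(15))*i; poles of order 2, moduli (1/3)*sqrt(6) and (1/3)*sqrt(6).
Branch term (-2/11)*sqrt(1 - α/(11/6)): its argument vanishes at α = 11/6, a square-root branch point, modulus 11/6.
The radius of convergence is the smallest modulus among the singular points: (1/3)*sqrt(6).

The radius of convergence is (1/3)*sqrt(6).


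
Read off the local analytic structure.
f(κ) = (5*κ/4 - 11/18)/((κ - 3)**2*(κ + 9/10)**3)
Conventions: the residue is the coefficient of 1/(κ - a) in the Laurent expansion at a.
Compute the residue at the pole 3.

At the order-2 pole 3 set g(κ) = (κ - (3))^2*f(κ) = (5*κ/4 - 11/18)/(κ + 9/10)**3.
Order-2 pole: residue = g'(a); g'(3) = -136250/6940323, so the residue is -136250/6940323.

The residue is -136250/6940323.


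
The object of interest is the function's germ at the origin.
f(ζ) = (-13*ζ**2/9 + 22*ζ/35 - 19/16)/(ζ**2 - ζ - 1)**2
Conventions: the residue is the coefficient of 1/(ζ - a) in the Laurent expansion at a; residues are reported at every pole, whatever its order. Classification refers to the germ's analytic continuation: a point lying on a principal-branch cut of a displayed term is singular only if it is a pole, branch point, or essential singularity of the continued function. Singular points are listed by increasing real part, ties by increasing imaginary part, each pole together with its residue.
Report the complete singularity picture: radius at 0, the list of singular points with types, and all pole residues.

Radius of convergence at 0: -1/2 + (1/2)*sqrt(5).
At 1/2 - (1/2)*sqrt(5): a pole of order 2; residue (2879/63000)*sqrt(5).
At 1/2 + (1/2)*sqrt(5): a pole of order 2; residue -(2879/63000)*sqrt(5).

Denominator factor (ζ**2 - ζ - 1)^2: discriminant 5, real irrational roots 1/2 + (1/2)*sqrt(5) and 1/2 - (1/2)*sqrt(5); poles of order 2, moduli 1/2 + (1/2)*sqrt(5) and -1/2 + (1/2)*sqrt(5).
The radius of convergence is the smallest modulus among the singular points: -1/2 + (1/2)*sqrt(5).
The factor ζ**2 - ζ - 1 splits as (ζ - a)(ζ - a') with a = 1/2 - (1/2)*sqrt(5), a' = 1/2 + (1/2)*sqrt(5). At the order-2 pole a set g(ζ) = (ζ - a)^2*f(ζ) = [-13*ζ**2/9 + 22*ζ/35 - 19/16] / (ζ - a')^2.
Order-2 pole: residue = g'(a); g'(1/2 - (1/2)*sqrt(5)) = (2879/63000)*sqrt(5), so the residue is (2879/63000)*sqrt(5).
The factor ζ**2 - ζ - 1 splits as (ζ - a)(ζ - a') with a = 1/2 + (1/2)*sqrt(5), a' = 1/2 - (1/2)*sqrt(5). At the order-2 pole a set g(ζ) = (ζ - a)^2*f(ζ) = [-13*ζ**2/9 + 22*ζ/35 - 19/16] / (ζ - a')^2.
Order-2 pole: residue = g'(a); g'(1/2 + (1/2)*sqrt(5)) = -(2879/63000)*sqrt(5), so the residue is -(2879/63000)*sqrt(5).
List the singular points by increasing real part (a conjugate pair: the negative imaginary part first).


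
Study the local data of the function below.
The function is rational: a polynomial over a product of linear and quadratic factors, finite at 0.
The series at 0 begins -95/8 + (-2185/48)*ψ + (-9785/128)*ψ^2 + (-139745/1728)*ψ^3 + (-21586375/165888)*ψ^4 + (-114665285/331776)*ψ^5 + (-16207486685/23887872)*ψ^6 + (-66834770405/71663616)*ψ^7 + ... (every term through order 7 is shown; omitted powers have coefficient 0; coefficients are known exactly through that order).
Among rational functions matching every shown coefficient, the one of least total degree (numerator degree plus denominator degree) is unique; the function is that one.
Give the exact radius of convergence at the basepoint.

No rational of total degree below 6 reproduces all 8 coefficients; solving the [0/6] Pade equations on them gives f(ψ) = -19/(10*(ψ - 2/3)**2*(ψ**2 - ψ/4 + 3/5)**2), whose expansion matches every shown term.
Denominator factor (ψ**2 - ψ/4 + 3/5)^2: discriminant -187/80, complex-conjugate roots (1/8) + ((1/40)*sqrt(935))*i and (1/8) - ((1/40)*sqrt(935))*i; poles of order 2, moduli (1/5)*sqrt(15) and (1/5)*sqrt(15).
Denominator factor (ψ - 2/3)^2: pole of order 2 at 2/3, modulus 2/3.
The radius of convergence is the smallest modulus among the singular points: 2/3.

The radius of convergence is 2/3.


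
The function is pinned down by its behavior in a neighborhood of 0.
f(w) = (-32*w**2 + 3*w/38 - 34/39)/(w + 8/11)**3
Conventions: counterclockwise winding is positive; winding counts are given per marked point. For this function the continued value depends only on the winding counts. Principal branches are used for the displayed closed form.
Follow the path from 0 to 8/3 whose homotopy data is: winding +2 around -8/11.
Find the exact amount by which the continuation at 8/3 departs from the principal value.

Continued minus principal equals 0.

The function is rational, hence single-valued: continuing it around any pole returns the same value, so the difference is 0.


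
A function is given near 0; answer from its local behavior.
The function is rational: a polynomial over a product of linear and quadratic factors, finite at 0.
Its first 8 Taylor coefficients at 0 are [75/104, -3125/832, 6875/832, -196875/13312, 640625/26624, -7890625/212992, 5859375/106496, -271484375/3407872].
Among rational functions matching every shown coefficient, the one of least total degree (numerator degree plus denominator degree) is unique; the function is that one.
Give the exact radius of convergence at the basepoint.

No rational of total degree below 3 reproduces all 8 coefficients; solving the [1/2] Pade equations on them gives f(β) = (6/13 - 5*β/4)/(β + 4/5)**2, whose expansion matches every shown term.
Denominator factor (β + 4/5)^2: pole of order 2 at -4/5, modulus 4/5.
The radius of convergence is the smallest modulus among the singular points: 4/5.

The radius of convergence is 4/5.


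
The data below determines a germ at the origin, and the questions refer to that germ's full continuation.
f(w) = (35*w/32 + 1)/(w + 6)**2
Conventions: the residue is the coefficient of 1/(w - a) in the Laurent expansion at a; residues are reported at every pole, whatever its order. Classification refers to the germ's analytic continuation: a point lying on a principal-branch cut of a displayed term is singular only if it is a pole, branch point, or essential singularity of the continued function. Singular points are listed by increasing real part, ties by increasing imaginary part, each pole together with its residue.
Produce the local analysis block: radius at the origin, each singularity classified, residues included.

Radius of convergence at 0: 6.
At -6: a pole of order 2; residue 35/32.

Denominator factor (w + 6)^2: pole of order 2 at -6, modulus 6.
The radius of convergence is the smallest modulus among the singular points: 6.
At the order-2 pole -6 set g(w) = (w - (-6))^2*f(w) = 35*w/32 + 1.
Order-2 pole: residue = g'(a); g'(-6) = 35/32, so the residue is 35/32.


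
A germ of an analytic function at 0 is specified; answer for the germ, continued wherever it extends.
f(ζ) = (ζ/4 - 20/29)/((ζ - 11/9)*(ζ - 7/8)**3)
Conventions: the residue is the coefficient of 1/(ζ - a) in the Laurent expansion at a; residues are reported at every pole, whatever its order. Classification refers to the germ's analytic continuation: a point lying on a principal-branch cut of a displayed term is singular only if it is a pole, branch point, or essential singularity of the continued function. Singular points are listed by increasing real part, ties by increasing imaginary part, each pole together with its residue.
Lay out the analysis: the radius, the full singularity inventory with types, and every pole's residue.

Radius of convergence at 0: 7/8.
At 7/8: a pole of order 3; residue 4157568/453125.
At 11/9: a pole of order 1; residue -4157568/453125.

Denominator factor (ζ - 7/8)^3: pole of order 3 at 7/8, modulus 7/8.
Denominator factor (ζ - 11/9): pole of order 1 at 11/9, modulus 11/9.
The radius of convergence is the smallest modulus among the singular points: 7/8.
At the order-3 pole 7/8 set g(ζ) = (ζ - (7/8))^3*f(ζ) = (ζ/4 - 20/29)/(ζ - 11/9).
Order-3 pole: residue = g''(a)/2; g''(7/8) = 8315136/453125, so the residue is 4157568/453125.
At the order-1 pole 11/9 set g(ζ) = (ζ - (11/9))*f(ζ) = (ζ/4 - 20/29)/(ζ - 7/8)**3.
Simple pole: residue = g(a) at a = 11/9, which is -4157568/453125.
List the singular points by increasing real part (a conjugate pair: the negative imaginary part first).


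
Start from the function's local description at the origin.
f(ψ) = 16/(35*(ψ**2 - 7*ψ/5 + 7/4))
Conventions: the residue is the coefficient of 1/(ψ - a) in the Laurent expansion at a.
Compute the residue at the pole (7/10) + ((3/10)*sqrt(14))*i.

The factor ψ**2 - 7*ψ/5 + 7/4 splits as (ψ - a)(ψ - a') with a = (7/10) + ((3/10)*sqrt(14))*i, a' = (7/10) - ((3/10)*sqrt(14))*i. At the order-1 pole a set g(ψ) = (ψ - a)*f(ψ) = [16/35] / (ψ - a').
Simple pole: residue = g(a) at a = (7/10) + ((3/10)*sqrt(14))*i, which is -((8/147)*sqrt(14))*i.

The residue is -((8/147)*sqrt(14))*i.


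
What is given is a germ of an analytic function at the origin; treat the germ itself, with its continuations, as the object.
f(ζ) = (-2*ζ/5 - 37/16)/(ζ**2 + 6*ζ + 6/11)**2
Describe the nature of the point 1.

Denominator factors: ζ**2 + 6*ζ + 6/11 = 83/11 at ζ = 1 — none vanishes.
So the germ continues analytically to 1.

The point is a regular point.


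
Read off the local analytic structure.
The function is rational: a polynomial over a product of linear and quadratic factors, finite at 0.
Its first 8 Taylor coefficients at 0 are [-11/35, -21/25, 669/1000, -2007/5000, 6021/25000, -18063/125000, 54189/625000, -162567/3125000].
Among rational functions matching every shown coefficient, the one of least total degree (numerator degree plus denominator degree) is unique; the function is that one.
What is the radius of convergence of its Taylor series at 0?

The radius of convergence is 5/3.

No rational of total degree below 3 reproduces all 8 coefficients; solving the [2/1] Pade equations on them gives f(ε) = (11*ε**2/40 - 12*ε/7 - 11/21)/(ε + 5/3), whose expansion matches every shown term.
Denominator factor (ε + 5/3): pole of order 1 at -5/3, modulus 5/3.
The radius of convergence is the smallest modulus among the singular points: 5/3.


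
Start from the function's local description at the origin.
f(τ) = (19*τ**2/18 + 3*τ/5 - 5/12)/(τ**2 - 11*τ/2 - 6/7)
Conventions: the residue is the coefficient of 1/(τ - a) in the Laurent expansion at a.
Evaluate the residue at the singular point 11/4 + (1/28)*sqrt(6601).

The residue is 1153/360 + (3967/103320)*sqrt(6601).

The factor τ**2 - 11*τ/2 - 6/7 splits as (τ - a)(τ - a') with a = 11/4 + (1/28)*sqrt(6601), a' = 11/4 - (1/28)*sqrt(6601). At the order-1 pole a set g(τ) = (τ - a)*f(τ) = [19*τ**2/18 + 3*τ/5 - 5/12] / (τ - a').
Simple pole: residue = g(a) at a = 11/4 + (1/28)*sqrt(6601), which is 1153/360 + (3967/103320)*sqrt(6601).


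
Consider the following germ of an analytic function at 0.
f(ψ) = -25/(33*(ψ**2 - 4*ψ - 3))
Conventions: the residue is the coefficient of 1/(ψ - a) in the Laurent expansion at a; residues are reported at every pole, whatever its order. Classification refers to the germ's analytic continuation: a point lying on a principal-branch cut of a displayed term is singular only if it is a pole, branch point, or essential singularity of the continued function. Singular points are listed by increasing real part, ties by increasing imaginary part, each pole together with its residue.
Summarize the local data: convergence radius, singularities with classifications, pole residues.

Denominator factor (ψ**2 - 4*ψ - 3): discriminant 28, real irrational roots 2 + sqrt(7) and 2 - sqrt(7); poles of order 1, moduli 2 + sqrt(7) and -2 + sqrt(7).
The radius of convergence is the smallest modulus among the singular points: -2 + sqrt(7).
The factor ψ**2 - 4*ψ - 3 splits as (ψ - a)(ψ - a') with a = 2 - sqrt(7), a' = 2 + sqrt(7). At the order-1 pole a set g(ψ) = (ψ - a)*f(ψ) = [-25/33] / (ψ - a').
Simple pole: residue = g(a) at a = 2 - sqrt(7), which is (25/462)*sqrt(7).
The factor ψ**2 - 4*ψ - 3 splits as (ψ - a)(ψ - a') with a = 2 + sqrt(7), a' = 2 - sqrt(7). At the order-1 pole a set g(ψ) = (ψ - a)*f(ψ) = [-25/33] / (ψ - a').
Simple pole: residue = g(a) at a = 2 + sqrt(7), which is -(25/462)*sqrt(7).
List the singular points by increasing real part (a conjugate pair: the negative imaginary part first).

Radius of convergence at 0: -2 + sqrt(7).
At 2 - sqrt(7): a pole of order 1; residue (25/462)*sqrt(7).
At 2 + sqrt(7): a pole of order 1; residue -(25/462)*sqrt(7).


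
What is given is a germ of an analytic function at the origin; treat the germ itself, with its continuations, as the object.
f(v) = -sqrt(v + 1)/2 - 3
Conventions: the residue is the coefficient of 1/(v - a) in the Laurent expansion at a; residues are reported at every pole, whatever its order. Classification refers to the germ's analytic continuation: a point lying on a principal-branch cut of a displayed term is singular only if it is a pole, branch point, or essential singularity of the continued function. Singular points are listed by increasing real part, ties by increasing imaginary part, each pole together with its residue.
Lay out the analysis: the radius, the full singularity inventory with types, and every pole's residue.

Radius of convergence at 0: 1.
At -1: an algebraic (square-root) branch point.

Branch term (-1/2)*sqrt(1 - v/(-1)): its argument vanishes at v = -1, a square-root branch point, modulus 1.
The radius of convergence is the smallest modulus among the singular points: 1.


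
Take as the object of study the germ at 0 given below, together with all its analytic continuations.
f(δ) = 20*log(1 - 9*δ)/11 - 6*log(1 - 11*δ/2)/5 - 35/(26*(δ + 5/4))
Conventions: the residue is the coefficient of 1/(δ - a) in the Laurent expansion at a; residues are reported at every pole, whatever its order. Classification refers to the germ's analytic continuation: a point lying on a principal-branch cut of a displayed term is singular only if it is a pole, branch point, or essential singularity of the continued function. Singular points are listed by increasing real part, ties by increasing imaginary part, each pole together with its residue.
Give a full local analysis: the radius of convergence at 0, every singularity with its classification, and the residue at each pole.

Denominator factor (δ + 5/4): pole of order 1 at -5/4, modulus 5/4.
Branch term (-6/5)*log(1 - δ/(2/11)): its argument vanishes at δ = 2/11, a logarithmic branch point, modulus 2/11.
Branch term (20/11)*log(1 - δ/(1/9)): its argument vanishes at δ = 1/9, a logarithmic branch point, modulus 1/9.
The radius of convergence is the smallest modulus among the singular points: 1/9.
The branch terms are analytic at -5/4 and contribute nothing to the residue; only the rational part matters.
At the order-1 pole -5/4 set g(δ) = (δ - (-5/4))*(rational part) = -35/26.
Simple pole: residue = g(a) at a = -5/4, which is -35/26.
List the singular points by increasing real part (a conjugate pair: the negative imaginary part first).

Radius of convergence at 0: 1/9.
At -5/4: a pole of order 1; residue -35/26.
At 1/9: a logarithmic branch point.
At 2/11: a logarithmic branch point.


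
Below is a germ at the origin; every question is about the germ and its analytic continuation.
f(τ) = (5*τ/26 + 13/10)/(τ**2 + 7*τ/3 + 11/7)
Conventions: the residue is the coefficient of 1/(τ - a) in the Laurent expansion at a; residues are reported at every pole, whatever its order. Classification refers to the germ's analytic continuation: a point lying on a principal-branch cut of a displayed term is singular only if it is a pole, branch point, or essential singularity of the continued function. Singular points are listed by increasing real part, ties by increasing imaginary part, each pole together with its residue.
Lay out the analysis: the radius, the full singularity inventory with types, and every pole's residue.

Denominator factor (τ**2 + 7*τ/3 + 11/7): discriminant -53/63, complex-conjugate roots (-7/6) + ((1/42)*sqrt(371))*i and (-7/6) - ((1/42)*sqrt(371))*i; poles of order 1, moduli (1/7)*sqrt(77) and (1/7)*sqrt(77).
The radius of convergence is the smallest modulus among the singular points: (1/7)*sqrt(77).
The factor τ**2 + 7*τ/3 + 11/7 splits as (τ - a)(τ - a') with a = (-7/6) - ((1/42)*sqrt(371))*i, a' = (-7/6) + ((1/42)*sqrt(371))*i. At the order-1 pole a set g(τ) = (τ - a)*f(τ) = [5*τ/26 + 13/10] / (τ - a').
Simple pole: residue = g(a) at a = (-7/6) - ((1/42)*sqrt(371))*i, which is (5/52) + ((839/13780)*sqrt(371))*i.
The factor τ**2 + 7*τ/3 + 11/7 splits as (τ - a)(τ - a') with a = (-7/6) + ((1/42)*sqrt(371))*i, a' = (-7/6) - ((1/42)*sqrt(371))*i. At the order-1 pole a set g(τ) = (τ - a)*f(τ) = [5*τ/26 + 13/10] / (τ - a').
Simple pole: residue = g(a) at a = (-7/6) + ((1/42)*sqrt(371))*i, which is (5/52) - ((839/13780)*sqrt(371))*i.
List the singular points by increasing real part (a conjugate pair: the negative imaginary part first).

Radius of convergence at 0: (1/7)*sqrt(77).
At (-7/6) - ((1/42)*sqrt(371))*i: a pole of order 1; residue (5/52) + ((839/13780)*sqrt(371))*i.
At (-7/6) + ((1/42)*sqrt(371))*i: a pole of order 1; residue (5/52) - ((839/13780)*sqrt(371))*i.


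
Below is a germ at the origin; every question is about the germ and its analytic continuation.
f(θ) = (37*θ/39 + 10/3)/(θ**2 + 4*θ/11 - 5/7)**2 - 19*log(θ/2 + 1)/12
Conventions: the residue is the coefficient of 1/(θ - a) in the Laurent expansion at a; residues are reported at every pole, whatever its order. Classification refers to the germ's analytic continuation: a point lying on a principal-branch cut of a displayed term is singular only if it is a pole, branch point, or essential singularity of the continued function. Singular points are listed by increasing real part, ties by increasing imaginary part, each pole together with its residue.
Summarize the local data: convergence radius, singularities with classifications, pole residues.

Radius of convergence at 0: -2/11 + (1/77)*sqrt(4431).
At -2: a logarithmic branch point.
At -2/11 - (1/77)*sqrt(4431): a pole of order 2; residue (95711/5208957)*sqrt(4431).
At -2/11 + (1/77)*sqrt(4431): a pole of order 2; residue -(95711/5208957)*sqrt(4431).

Denominator factor (θ**2 + 4*θ/11 - 5/7)^2: discriminant 2532/847, real irrational roots -2/11 + (1/77)*sqrt(4431) and -2/11 - (1/77)*sqrt(4431); poles of order 2, moduli -2/11 + (1/77)*sqrt(4431) and 2/11 + (1/77)*sqrt(4431).
Branch term (-19/12)*log(1 - θ/(-2)): its argument vanishes at θ = -2, a logarithmic branch point, modulus 2.
The radius of convergence is the smallest modulus among the singular points: -2/11 + (1/77)*sqrt(4431).
The branch term is analytic at -2/11 - (1/77)*sqrt(4431) and contributes nothing to the residue; only the rational part matters.
The factor θ**2 + 4*θ/11 - 5/7 splits as (θ - a)(θ - a') with a = -2/11 - (1/77)*sqrt(4431), a' = -2/11 + (1/77)*sqrt(4431). At the order-2 pole a set g(θ) = (θ - a)^2*(rational part) = [37*θ/39 + 10/3] / (θ - a')^2.
Order-2 pole: residue = g'(a); g'(-2/11 - (1/77)*sqrt(4431)) = (95711/5208957)*sqrt(4431), so the residue is (95711/5208957)*sqrt(4431).
The branch term is analytic at -2/11 + (1/77)*sqrt(4431) and contributes nothing to the residue; only the rational part matters.
The factor θ**2 + 4*θ/11 - 5/7 splits as (θ - a)(θ - a') with a = -2/11 + (1/77)*sqrt(4431), a' = -2/11 - (1/77)*sqrt(4431). At the order-2 pole a set g(θ) = (θ - a)^2*(rational part) = [37*θ/39 + 10/3] / (θ - a')^2.
Order-2 pole: residue = g'(a); g'(-2/11 + (1/77)*sqrt(4431)) = -(95711/5208957)*sqrt(4431), so the residue is -(95711/5208957)*sqrt(4431).
List the singular points by increasing real part (a conjugate pair: the negative imaginary part first).


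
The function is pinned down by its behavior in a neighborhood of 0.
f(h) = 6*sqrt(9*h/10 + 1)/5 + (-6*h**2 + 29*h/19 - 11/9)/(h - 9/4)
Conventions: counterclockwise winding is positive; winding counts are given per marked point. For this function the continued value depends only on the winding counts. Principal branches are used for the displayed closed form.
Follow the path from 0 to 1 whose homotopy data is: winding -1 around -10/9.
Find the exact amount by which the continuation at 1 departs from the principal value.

The rational part is single-valued and drops out of the difference; each branch term changes only by its own monodromy.
(6/5)*sqrt(1 - h/(-10/9)): winding -1 is odd, the square root flips sign, contributing -2*(6/5)*sqrt(1 - (1)/(-10/9)) = -2*(6/5)*sqrt(19/10) = -(6/25)*sqrt(190).
Summing the contributions at h = 1 gives -(6/25)*sqrt(190).

Continued minus principal equals -(6/25)*sqrt(190).


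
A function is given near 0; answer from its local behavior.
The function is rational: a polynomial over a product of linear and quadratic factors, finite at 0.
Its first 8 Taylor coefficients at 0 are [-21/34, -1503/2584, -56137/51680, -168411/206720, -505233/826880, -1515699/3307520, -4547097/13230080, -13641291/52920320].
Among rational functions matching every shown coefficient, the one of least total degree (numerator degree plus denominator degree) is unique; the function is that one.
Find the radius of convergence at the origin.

The radius of convergence is 4/3.

No rational of total degree below 3 reproduces all 8 coefficients; solving the [2/1] Pade equations on them gives f(φ) = (13*φ**2/15 + 3*φ/19 + 14/17)/(φ - 4/3), whose expansion matches every shown term.
Denominator factor (φ - 4/3): pole of order 1 at 4/3, modulus 4/3.
The radius of convergence is the smallest modulus among the singular points: 4/3.


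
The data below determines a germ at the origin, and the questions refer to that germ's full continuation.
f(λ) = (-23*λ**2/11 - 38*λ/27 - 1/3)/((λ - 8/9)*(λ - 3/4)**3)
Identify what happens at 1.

The point is a regular point.

Denominator factors: λ - 8/9 = 1/9 at λ = 1; λ - 3/4 = 1/4 at λ = 1 — none vanishes.
So the germ continues analytically to 1.


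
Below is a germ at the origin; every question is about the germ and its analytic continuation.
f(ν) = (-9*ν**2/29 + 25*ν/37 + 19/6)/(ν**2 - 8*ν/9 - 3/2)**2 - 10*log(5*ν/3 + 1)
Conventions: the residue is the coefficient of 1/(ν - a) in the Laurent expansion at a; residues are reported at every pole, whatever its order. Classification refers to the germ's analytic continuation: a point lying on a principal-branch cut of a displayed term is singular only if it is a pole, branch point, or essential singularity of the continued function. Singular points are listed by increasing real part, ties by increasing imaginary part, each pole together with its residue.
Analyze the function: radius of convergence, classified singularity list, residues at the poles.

Radius of convergence at 0: 3/5.
At 4/9 - (5/18)*sqrt(22): a pole of order 2; residue (1538028/16229125)*sqrt(22).
At -3/5: a logarithmic branch point.
At 4/9 + (5/18)*sqrt(22): a pole of order 2; residue -(1538028/16229125)*sqrt(22).

Denominator factor (ν**2 - 8*ν/9 - 3/2)^2: discriminant 550/81, real irrational roots 4/9 + (5/18)*sqrt(22) and 4/9 - (5/18)*sqrt(22); poles of order 2, moduli 4/9 + (5/18)*sqrt(22) and -4/9 + (5/18)*sqrt(22).
Branch term (-10)*log(1 - ν/(-3/5)): its argument vanishes at ν = -3/5, a logarithmic branch point, modulus 3/5.
The radius of convergence is the smallest modulus among the singular points: 3/5.
The branch term is analytic at 4/9 - (5/18)*sqrt(22) and contributes nothing to the residue; only the rational part matters.
The factor ν**2 - 8*ν/9 - 3/2 splits as (ν - a)(ν - a') with a = 4/9 - (5/18)*sqrt(22), a' = 4/9 + (5/18)*sqrt(22). At the order-2 pole a set g(ν) = (ν - a)^2*(rational part) = [-9*ν**2/29 + 25*ν/37 + 19/6] / (ν - a')^2.
Order-2 pole: residue = g'(a); g'(4/9 - (5/18)*sqrt(22)) = (1538028/16229125)*sqrt(22), so the residue is (1538028/16229125)*sqrt(22).
The branch term is analytic at 4/9 + (5/18)*sqrt(22) and contributes nothing to the residue; only the rational part matters.
The factor ν**2 - 8*ν/9 - 3/2 splits as (ν - a)(ν - a') with a = 4/9 + (5/18)*sqrt(22), a' = 4/9 - (5/18)*sqrt(22). At the order-2 pole a set g(ν) = (ν - a)^2*(rational part) = [-9*ν**2/29 + 25*ν/37 + 19/6] / (ν - a')^2.
Order-2 pole: residue = g'(a); g'(4/9 + (5/18)*sqrt(22)) = -(1538028/16229125)*sqrt(22), so the residue is -(1538028/16229125)*sqrt(22).
List the singular points by increasing real part (a conjugate pair: the negative imaginary part first).


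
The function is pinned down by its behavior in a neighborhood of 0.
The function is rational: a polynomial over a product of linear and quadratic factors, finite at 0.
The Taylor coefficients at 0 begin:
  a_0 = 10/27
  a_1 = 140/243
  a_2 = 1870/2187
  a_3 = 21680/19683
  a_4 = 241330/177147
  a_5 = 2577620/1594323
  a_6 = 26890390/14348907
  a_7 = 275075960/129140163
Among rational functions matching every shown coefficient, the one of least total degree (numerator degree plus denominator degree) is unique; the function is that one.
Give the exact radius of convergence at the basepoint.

The radius of convergence is 1.

No rational of total degree below 3 reproduces all 8 coefficients; solving the [0/3] Pade equations on them gives f(τ) = 5/(6*(τ - 1)**2*(τ + 9/4)), whose expansion matches every shown term.
Denominator factor (τ - 1)^2: pole of order 2 at 1, modulus 1.
Denominator factor (τ + 9/4): pole of order 1 at -9/4, modulus 9/4.
The radius of convergence is the smallest modulus among the singular points: 1.


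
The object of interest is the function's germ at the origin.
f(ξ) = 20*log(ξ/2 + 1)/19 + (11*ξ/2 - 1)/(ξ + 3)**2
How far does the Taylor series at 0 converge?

The radius of convergence is 2.

Denominator factor (ξ + 3)^2: pole of order 2 at -3, modulus 3.
Branch term (20/19)*log(1 - ξ/(-2)): its argument vanishes at ξ = -2, a logarithmic branch point, modulus 2.
The radius of convergence is the smallest modulus among the singular points: 2.


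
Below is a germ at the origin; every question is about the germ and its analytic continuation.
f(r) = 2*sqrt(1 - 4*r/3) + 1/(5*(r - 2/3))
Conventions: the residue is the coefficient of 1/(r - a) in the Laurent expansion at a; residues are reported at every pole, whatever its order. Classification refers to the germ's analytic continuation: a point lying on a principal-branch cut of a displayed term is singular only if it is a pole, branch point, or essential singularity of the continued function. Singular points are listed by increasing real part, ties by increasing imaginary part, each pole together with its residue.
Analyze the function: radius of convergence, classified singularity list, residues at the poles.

Radius of convergence at 0: 2/3.
At 2/3: a pole of order 1; residue 1/5.
At 3/4: an algebraic (square-root) branch point.

Denominator factor (r - 2/3): pole of order 1 at 2/3, modulus 2/3.
Branch term (2)*sqrt(1 - r/(3/4)): its argument vanishes at r = 3/4, a square-root branch point, modulus 3/4.
The radius of convergence is the smallest modulus among the singular points: 2/3.
The branch term is analytic at 2/3 and contributes nothing to the residue; only the rational part matters.
At the order-1 pole 2/3 set g(r) = (r - (2/3))*(rational part) = 1/5.
Simple pole: residue = g(a) at a = 2/3, which is 1/5.
List the singular points by increasing real part (a conjugate pair: the negative imaginary part first).


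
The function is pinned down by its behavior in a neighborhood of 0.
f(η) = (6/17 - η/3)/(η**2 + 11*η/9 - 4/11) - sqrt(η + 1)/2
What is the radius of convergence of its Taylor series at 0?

Denominator factor (η**2 + 11*η/9 - 4/11): discriminant 2627/891, real irrational roots -11/18 + (1/198)*sqrt(28897) and -11/18 - (1/198)*sqrt(28897); poles of order 1, moduli -11/18 + (1/198)*sqrt(28897) and 11/18 + (1/198)*sqrt(28897).
Branch term (-1/2)*sqrt(1 - η/(-1)): its argument vanishes at η = -1, a square-root branch point, modulus 1.
The radius of convergence is the smallest modulus among the singular points: -11/18 + (1/198)*sqrt(28897).

The radius of convergence is -11/18 + (1/198)*sqrt(28897).


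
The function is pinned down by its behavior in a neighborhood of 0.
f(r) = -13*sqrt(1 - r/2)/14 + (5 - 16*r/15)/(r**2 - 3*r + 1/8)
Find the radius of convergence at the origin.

Denominator factor (r**2 - 3*r + 1/8): discriminant 17/2, real irrational roots 3/2 + (1/4)*sqrt(34) and 3/2 - (1/4)*sqrt(34); poles of order 1, moduli 3/2 + (1/4)*sqrt(34) and 3/2 - (1/4)*sqrt(34).
Branch term (-13/14)*sqrt(1 - r/(2)): its argument vanishes at r = 2, a square-root branch point, modulus 2.
The radius of convergence is the smallest modulus among the singular points: 3/2 - (1/4)*sqrt(34).

The radius of convergence is 3/2 - (1/4)*sqrt(34).


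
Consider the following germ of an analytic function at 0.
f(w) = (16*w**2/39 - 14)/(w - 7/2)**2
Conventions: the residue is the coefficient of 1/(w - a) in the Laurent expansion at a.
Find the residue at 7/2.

At the order-2 pole 7/2 set g(w) = (w - (7/2))^2*f(w) = 16*w**2/39 - 14.
Order-2 pole: residue = g'(a); g'(7/2) = 112/39, so the residue is 112/39.

The residue is 112/39.


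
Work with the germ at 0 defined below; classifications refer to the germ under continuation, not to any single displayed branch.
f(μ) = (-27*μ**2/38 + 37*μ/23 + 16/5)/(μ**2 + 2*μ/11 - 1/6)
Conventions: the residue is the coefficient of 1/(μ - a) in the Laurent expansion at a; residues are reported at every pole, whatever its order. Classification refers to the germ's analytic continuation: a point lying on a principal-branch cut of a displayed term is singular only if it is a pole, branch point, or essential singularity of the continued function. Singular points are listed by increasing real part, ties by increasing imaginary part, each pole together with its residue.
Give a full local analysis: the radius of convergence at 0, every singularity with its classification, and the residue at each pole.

Denominator factor (μ**2 + 2*μ/11 - 1/6): discriminant 254/363, real irrational roots -1/11 + (1/66)*sqrt(762) and -1/11 - (1/66)*sqrt(762); poles of order 1, moduli -1/11 + (1/66)*sqrt(762) and 1/11 + (1/66)*sqrt(762).
The radius of convergence is the smallest modulus among the singular points: -1/11 + (1/66)*sqrt(762).
The factor μ**2 + 2*μ/11 - 1/6 splits as (μ - a)(μ - a') with a = -1/11 - (1/66)*sqrt(762), a' = -1/11 + (1/66)*sqrt(762). At the order-1 pole a set g(μ) = (μ - a)*f(μ) = [-27*μ**2/38 + 37*μ/23 + 16/5] / (μ - a').
Simple pole: residue = g(a) at a = -1/11 - (1/66)*sqrt(762), which is 4177/4807 - (162727/1285240)*sqrt(762).
The factor μ**2 + 2*μ/11 - 1/6 splits as (μ - a)(μ - a') with a = -1/11 + (1/66)*sqrt(762), a' = -1/11 - (1/66)*sqrt(762). At the order-1 pole a set g(μ) = (μ - a)*f(μ) = [-27*μ**2/38 + 37*μ/23 + 16/5] / (μ - a').
Simple pole: residue = g(a) at a = -1/11 + (1/66)*sqrt(762), which is 4177/4807 + (162727/1285240)*sqrt(762).
List the singular points by increasing real part (a conjugate pair: the negative imaginary part first).

Radius of convergence at 0: -1/11 + (1/66)*sqrt(762).
At -1/11 - (1/66)*sqrt(762): a pole of order 1; residue 4177/4807 - (162727/1285240)*sqrt(762).
At -1/11 + (1/66)*sqrt(762): a pole of order 1; residue 4177/4807 + (162727/1285240)*sqrt(762).


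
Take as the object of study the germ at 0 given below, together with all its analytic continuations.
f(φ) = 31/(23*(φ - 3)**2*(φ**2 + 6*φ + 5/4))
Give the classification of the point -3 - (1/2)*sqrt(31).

The point is a pole of order 1.

The denominator factor φ**2 + 6*φ + 5/4 vanishes at -3 - (1/2)*sqrt(31) and appears to the power 1; the numerator there equals 31/23, nonzero, and no other factor vanishes.
Hence a pole whose order is the multiplicity, 1.


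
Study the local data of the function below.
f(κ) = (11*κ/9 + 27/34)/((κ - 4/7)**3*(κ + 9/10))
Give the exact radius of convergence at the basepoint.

The radius of convergence is 4/7.

Denominator factor (κ + 9/10): pole of order 1 at -9/10, modulus 9/10.
Denominator factor (κ - 4/7)^3: pole of order 3 at 4/7, modulus 4/7.
The radius of convergence is the smallest modulus among the singular points: 4/7.


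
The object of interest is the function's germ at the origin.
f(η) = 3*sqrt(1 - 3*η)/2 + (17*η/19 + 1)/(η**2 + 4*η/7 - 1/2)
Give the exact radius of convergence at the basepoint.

Denominator factor (η**2 + 4*η/7 - 1/2): discriminant 114/49, real irrational roots -2/7 + (1/14)*sqrt(114) and -2/7 - (1/14)*sqrt(114); poles of order 1, moduli -2/7 + (1/14)*sqrt(114) and 2/7 + (1/14)*sqrt(114).
Branch term (3/2)*sqrt(1 - η/(1/3)): its argument vanishes at η = 1/3, a square-root branch point, modulus 1/3.
The radius of convergence is the smallest modulus among the singular points: 1/3.

The radius of convergence is 1/3.


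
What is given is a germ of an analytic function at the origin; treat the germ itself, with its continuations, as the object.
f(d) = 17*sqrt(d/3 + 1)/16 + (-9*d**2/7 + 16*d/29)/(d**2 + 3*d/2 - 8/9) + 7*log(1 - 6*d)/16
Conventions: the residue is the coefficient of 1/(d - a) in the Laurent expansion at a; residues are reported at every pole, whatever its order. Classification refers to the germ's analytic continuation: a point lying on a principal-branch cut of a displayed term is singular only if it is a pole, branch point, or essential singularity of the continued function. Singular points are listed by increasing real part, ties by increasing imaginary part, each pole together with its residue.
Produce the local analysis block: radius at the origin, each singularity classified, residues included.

Denominator factor (d**2 + 3*d/2 - 8/9): discriminant 209/36, real irrational roots -3/4 + (1/12)*sqrt(209) and -3/4 - (1/12)*sqrt(209); poles of order 1, moduli -3/4 + (1/12)*sqrt(209) and 3/4 + (1/12)*sqrt(209).
Branch term (7/16)*log(1 - d/(1/6)): its argument vanishes at d = 1/6, a logarithmic branch point, modulus 1/6.
Branch term (17/16)*sqrt(1 - d/(-3)): its argument vanishes at d = -3, a square-root branch point, modulus 3.
The radius of convergence is the smallest modulus among the singular points: 1/6.
The branch terms are analytic at -3/4 - (1/12)*sqrt(209) and contribute nothing to the residue; only the rational part matters.
The factor d**2 + 3*d/2 - 8/9 splits as (d - a)(d - a') with a = -3/4 - (1/12)*sqrt(209), a' = -3/4 + (1/12)*sqrt(209). At the order-1 pole a set g(d) = (d - a)*(rational part) = [-9*d**2/7 + 16*d/29] / (d - a').
Simple pole: residue = g(a) at a = -3/4 - (1/12)*sqrt(209), which is 1007/812 + (14631/169708)*sqrt(209).
The branch terms are analytic at -3/4 + (1/12)*sqrt(209) and contribute nothing to the residue; only the rational part matters.
The factor d**2 + 3*d/2 - 8/9 splits as (d - a)(d - a') with a = -3/4 + (1/12)*sqrt(209), a' = -3/4 - (1/12)*sqrt(209). At the order-1 pole a set g(d) = (d - a)*(rational part) = [-9*d**2/7 + 16*d/29] / (d - a').
Simple pole: residue = g(a) at a = -3/4 + (1/12)*sqrt(209), which is 1007/812 - (14631/169708)*sqrt(209).
List the singular points by increasing real part (a conjugate pair: the negative imaginary part first).

Radius of convergence at 0: 1/6.
At -3: an algebraic (square-root) branch point.
At -3/4 - (1/12)*sqrt(209): a pole of order 1; residue 1007/812 + (14631/169708)*sqrt(209).
At 1/6: a logarithmic branch point.
At -3/4 + (1/12)*sqrt(209): a pole of order 1; residue 1007/812 - (14631/169708)*sqrt(209).
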